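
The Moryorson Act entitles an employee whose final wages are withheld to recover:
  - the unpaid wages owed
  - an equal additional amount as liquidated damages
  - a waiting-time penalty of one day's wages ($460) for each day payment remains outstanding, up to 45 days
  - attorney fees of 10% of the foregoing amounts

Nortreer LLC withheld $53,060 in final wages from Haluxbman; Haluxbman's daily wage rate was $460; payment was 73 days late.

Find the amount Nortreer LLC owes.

Total award: $139,502

Liquidated damages (equal amount): $53,060
Penalty days: min(73, 45) = 45
Waiting-time penalty: 45 × $460 = $20,700
Subtotal: $53,060 + $53,060 + $20,700 = $126,820
Attorney fees: 10% of $126,820 = $12,682
Total award: $126,820 + $12,682 = $139,502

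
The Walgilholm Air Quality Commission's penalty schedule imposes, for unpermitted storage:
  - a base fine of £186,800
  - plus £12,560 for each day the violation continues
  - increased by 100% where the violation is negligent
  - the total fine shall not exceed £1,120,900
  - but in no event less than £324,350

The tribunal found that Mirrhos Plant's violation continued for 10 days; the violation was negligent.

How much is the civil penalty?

£624,800

Per-day component: 10 × £12,560 = £125,600
Base plus per-day: £186,800 + £125,600 = £312,400
Enhancement: 100% of £312,400 = £312,400
Enhanced fine: £312,400 + £312,400 = £624,800
Cap at £1,120,900: £624,800 is within the cap, no reduction.
Minimum £324,350: £624,800 meets the minimum, no increase.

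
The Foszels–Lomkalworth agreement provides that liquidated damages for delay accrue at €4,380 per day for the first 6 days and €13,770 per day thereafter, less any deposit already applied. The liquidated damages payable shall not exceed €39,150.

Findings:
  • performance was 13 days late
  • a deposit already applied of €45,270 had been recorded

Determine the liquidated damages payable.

€39,150

First 6 days: 6 × €4,380 = €26,280
Remaining days: (13 − 6) × €13,770 = €96,390
Accrued per-day damages: €26,280 + €96,390 = €122,670
Less deposit already applied: €122,670 − €45,270 = €77,400
Cap at €39,150: €77,400 exceeds the cap → €39,150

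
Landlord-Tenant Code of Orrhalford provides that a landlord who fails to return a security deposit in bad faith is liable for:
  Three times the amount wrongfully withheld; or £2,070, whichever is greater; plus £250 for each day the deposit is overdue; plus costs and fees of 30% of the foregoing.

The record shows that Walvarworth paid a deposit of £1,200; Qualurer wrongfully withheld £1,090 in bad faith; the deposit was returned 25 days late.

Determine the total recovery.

Trebled: 3 × £1,090 = £3,270
Minimum £2,070: £3,270 meets the minimum, no increase.
Late-return penalty: 25 × £250 = £6,250
Damages plus late penalty: £3,270 + £6,250 = £9,520
Costs and fees: 30% of £9,520 = £2,856
Total recovery: £9,520 + £2,856 = £12,376

£12,376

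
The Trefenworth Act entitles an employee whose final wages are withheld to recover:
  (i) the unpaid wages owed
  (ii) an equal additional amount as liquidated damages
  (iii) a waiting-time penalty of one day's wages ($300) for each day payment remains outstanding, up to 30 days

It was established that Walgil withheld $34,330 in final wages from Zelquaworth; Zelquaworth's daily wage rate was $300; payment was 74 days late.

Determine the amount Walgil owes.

Liquidated damages (equal amount): $34,330
Penalty days: min(74, 30) = 30
Waiting-time penalty: 30 × $300 = $9,000
Total award: $34,330 + $34,330 + $9,000 = $77,660

$77,660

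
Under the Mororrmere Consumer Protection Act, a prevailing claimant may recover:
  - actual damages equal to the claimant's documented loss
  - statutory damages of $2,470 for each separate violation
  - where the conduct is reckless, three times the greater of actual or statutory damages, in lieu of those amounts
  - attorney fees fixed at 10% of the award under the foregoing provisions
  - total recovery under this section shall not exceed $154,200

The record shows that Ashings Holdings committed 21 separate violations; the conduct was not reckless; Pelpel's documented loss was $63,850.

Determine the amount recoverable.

Statutory damages: 21 × $2,470 = $51,870
Conduct not reckless: the in-lieu enhancement does not apply.
Actual plus statutory damages: $63,850 + $51,870 = $115,720
Attorney fees: 10% of $115,720 = $11,572
Total before cap: $115,720 + $11,572 = $127,292
Cap at $154,200: $127,292 is within the cap, no reduction.

$127,292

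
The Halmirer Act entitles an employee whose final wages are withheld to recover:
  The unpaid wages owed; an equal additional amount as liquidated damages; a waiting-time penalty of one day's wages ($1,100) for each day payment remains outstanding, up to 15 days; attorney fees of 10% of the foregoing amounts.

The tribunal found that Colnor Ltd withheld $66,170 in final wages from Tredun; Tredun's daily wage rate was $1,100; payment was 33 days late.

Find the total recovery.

$163,724

Liquidated damages (equal amount): $66,170
Penalty days: min(33, 15) = 15
Waiting-time penalty: 15 × $1,100 = $16,500
Subtotal: $66,170 + $66,170 + $16,500 = $148,840
Attorney fees: 10% of $148,840 = $14,884
Total award: $148,840 + $14,884 = $163,724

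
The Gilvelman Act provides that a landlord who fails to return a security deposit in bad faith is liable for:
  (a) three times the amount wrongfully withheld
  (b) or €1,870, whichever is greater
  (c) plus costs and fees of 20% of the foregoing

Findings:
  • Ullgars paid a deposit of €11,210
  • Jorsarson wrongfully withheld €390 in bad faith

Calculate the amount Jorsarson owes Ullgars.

€2,244

Trebled: 3 × €390 = €1,170
Minimum €1,870: €1,170 is below the minimum → €1,870
Costs and fees: 20% of €1,870 = €374
Total recovery: €1,870 + €374 = €2,244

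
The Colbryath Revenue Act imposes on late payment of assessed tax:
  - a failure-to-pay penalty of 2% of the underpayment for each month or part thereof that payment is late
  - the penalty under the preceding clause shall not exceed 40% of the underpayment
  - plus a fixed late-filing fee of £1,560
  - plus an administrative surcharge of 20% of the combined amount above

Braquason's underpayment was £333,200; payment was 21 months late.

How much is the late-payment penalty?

Penalty: £161,808

Accrued rate: 2% × 21 = 42%, capped at 40% → 40%
Failure-to-pay penalty: 40% of £333,200 = £133,280
Penalty before surcharge: £133,280 + £1,560 = £134,840
Administrative surcharge: 20% of £134,840 = £26,968
Total penalty: £134,840 + £26,968 = £161,808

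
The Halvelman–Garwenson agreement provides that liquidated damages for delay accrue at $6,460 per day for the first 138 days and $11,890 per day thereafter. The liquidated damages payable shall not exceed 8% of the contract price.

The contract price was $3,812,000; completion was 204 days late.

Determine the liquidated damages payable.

$304,960

First 138 days: 138 × $6,460 = $891,480
Remaining days: (204 − 138) × $11,890 = $784,740
Accrued per-day damages: $891,480 + $784,740 = $1,676,220
Cap: 8% of $3,812,000 = $304,960
Cap at $304,960: $1,676,220 exceeds the cap → $304,960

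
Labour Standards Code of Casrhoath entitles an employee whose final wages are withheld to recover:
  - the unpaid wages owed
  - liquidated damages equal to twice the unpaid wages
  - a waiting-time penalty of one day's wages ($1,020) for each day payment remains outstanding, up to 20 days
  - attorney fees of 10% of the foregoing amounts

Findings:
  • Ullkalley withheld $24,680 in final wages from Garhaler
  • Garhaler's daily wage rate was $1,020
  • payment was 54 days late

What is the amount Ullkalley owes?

$103,884

Doubled: 2 × $24,680 = $49,360
Penalty days: min(54, 20) = 20
Waiting-time penalty: 20 × $1,020 = $20,400
Subtotal: $24,680 + $49,360 + $20,400 = $94,440
Attorney fees: 10% of $94,440 = $9,444
Total award: $94,440 + $9,444 = $103,884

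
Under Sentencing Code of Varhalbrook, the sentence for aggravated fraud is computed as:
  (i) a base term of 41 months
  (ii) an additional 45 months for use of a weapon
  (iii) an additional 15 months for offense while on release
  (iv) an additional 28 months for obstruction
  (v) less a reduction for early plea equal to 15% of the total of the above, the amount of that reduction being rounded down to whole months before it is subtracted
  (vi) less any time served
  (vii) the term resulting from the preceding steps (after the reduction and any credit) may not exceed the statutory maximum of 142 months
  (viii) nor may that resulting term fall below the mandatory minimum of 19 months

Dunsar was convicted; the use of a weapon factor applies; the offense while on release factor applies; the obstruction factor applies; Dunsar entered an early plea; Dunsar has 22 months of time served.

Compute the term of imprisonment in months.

88 months

Use of a weapon enhancement: +45 months
Offense while on release enhancement: +15 months
Obstruction enhancement: +28 months
Adjusted term: 41 months + 45 months + 15 months + 28 months = 129 months
Early plea reduction: 15% of 129 months = 19 months (rounded down)
After reduction: 129 − 19 = 110 months
Less time served: 110 months − 22 months = 88 months
Cap at 142 months: 88 months is within the cap, no reduction.
Minimum 19 months: 88 months meets the minimum, no increase.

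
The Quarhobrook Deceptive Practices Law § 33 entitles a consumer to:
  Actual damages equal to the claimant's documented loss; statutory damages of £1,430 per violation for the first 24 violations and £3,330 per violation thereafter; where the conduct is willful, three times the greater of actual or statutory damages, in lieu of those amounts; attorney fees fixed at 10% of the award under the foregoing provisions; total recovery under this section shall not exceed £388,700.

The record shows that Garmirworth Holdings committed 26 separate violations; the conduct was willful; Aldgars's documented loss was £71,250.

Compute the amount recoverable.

£235,125

First 24 violations: 24 × £1,430 = £34,320
Remaining violations: (26 − 24) × £3,330 = £6,660
Statutory damages: £34,320 + £6,660 = £40,980
Greater of actual damages (£71,250) or statutory damages (£40,980): £71,250
Trebled: 3 × £71,250 = £213,750
Attorney fees: 10% of £213,750 = £21,375
Total before cap: £213,750 + £21,375 = £235,125
Cap at £388,700: £235,125 is within the cap, no reduction.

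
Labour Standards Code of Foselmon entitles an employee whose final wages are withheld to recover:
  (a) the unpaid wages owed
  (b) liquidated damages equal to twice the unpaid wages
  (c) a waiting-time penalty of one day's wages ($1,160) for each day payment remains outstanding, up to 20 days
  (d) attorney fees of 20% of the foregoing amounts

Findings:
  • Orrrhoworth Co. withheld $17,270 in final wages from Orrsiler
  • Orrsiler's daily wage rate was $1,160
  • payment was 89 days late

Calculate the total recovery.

$90,012

Doubled: 2 × $17,270 = $34,540
Penalty days: min(89, 20) = 20
Waiting-time penalty: 20 × $1,160 = $23,200
Subtotal: $17,270 + $34,540 + $23,200 = $75,010
Attorney fees: 20% of $75,010 = $15,002
Total award: $75,010 + $15,002 = $90,012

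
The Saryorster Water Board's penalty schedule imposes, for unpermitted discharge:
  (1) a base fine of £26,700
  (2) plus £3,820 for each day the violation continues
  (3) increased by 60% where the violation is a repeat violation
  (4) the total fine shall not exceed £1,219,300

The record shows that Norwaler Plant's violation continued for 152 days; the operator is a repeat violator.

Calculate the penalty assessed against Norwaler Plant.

£971,744

Per-day component: 152 × £3,820 = £580,640
Base plus per-day: £26,700 + £580,640 = £607,340
Enhancement: 60% of £607,340 = £364,404
Enhanced fine: £607,340 + £364,404 = £971,744
Cap at £1,219,300: £971,744 is within the cap, no reduction.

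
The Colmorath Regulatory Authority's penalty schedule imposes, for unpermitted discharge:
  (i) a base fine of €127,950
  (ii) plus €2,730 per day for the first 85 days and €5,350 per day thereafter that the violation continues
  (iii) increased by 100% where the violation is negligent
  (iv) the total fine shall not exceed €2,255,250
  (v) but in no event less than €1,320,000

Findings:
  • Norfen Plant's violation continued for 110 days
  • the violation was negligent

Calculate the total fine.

First 85 days: 85 × €2,730 = €232,050
Remaining days: (110 − 85) × €5,350 = €133,750
Per-day component: €232,050 + €133,750 = €365,800
Base plus per-day: €127,950 + €365,800 = €493,750
Enhancement: 100% of €493,750 = €493,750
Enhanced fine: €493,750 + €493,750 = €987,500
Cap at €2,255,250: €987,500 is within the cap, no reduction.
Minimum €1,320,000: €987,500 is below the minimum → €1,320,000

€1,320,000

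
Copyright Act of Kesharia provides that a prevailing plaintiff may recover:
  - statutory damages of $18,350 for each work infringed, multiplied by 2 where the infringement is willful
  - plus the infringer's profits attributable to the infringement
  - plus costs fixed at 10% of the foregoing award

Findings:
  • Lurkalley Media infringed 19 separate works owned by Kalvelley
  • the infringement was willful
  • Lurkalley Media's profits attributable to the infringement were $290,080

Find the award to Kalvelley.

Statutory damages: 19 × $18,350 = $348,650
Doubled: 2 × $348,650 = $697,300
Combined award: $697,300 + $290,080 = $987,380
Costs: 10% of $987,380 = $98,738
Award plus costs: $987,380 + $98,738 = $1,086,118

Award: $1,086,118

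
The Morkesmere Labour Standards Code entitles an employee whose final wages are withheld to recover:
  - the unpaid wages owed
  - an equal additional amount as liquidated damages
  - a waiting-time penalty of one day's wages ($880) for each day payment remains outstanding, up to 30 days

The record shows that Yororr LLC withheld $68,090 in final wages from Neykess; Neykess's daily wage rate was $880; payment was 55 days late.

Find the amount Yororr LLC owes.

Liquidated damages (equal amount): $68,090
Penalty days: min(55, 30) = 30
Waiting-time penalty: 30 × $880 = $26,400
Total award: $68,090 + $68,090 + $26,400 = $162,580

$162,580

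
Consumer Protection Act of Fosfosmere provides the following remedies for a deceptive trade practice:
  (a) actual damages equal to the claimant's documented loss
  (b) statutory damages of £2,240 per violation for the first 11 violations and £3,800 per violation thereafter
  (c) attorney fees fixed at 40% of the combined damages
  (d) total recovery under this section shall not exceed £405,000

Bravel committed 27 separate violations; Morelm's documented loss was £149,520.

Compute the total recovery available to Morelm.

First 11 violations: 11 × £2,240 = £24,640
Remaining violations: (27 − 11) × £3,800 = £60,800
Statutory damages: £24,640 + £60,800 = £85,440
Combined damages: £149,520 + £85,440 = £234,960
Attorney fees: 40% of £234,960 = £93,984
Total before cap: £234,960 + £93,984 = £328,944
Cap at £405,000: £328,944 is within the cap, no reduction.

£328,944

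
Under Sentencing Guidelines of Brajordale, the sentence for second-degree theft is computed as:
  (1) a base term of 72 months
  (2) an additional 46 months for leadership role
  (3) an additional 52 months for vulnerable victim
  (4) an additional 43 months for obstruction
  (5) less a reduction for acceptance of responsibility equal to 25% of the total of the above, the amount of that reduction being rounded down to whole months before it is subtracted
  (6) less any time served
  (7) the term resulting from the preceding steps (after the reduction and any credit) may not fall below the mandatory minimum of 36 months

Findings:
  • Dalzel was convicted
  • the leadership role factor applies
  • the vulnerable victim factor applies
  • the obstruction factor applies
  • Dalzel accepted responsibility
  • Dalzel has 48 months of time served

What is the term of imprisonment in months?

Leadership role enhancement: +46 months
Vulnerable victim enhancement: +52 months
Obstruction enhancement: +43 months
Adjusted term: 72 months + 46 months + 52 months + 43 months = 213 months
Acceptance of responsibility reduction: 25% of 213 months = 53 months (rounded down)
After reduction: 213 − 53 = 160 months
Less time served: 160 months − 48 months = 112 months
Minimum 36 months: 112 months meets the minimum, no increase.

112 months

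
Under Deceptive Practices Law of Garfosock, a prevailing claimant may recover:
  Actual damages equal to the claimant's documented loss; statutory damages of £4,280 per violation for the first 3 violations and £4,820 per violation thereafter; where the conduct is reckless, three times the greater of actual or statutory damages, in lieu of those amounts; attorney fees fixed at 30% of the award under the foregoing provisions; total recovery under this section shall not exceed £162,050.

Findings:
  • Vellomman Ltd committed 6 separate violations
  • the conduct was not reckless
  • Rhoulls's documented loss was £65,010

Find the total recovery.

£120,003

First 3 violations: 3 × £4,280 = £12,840
Remaining violations: (6 − 3) × £4,820 = £14,460
Statutory damages: £12,840 + £14,460 = £27,300
Conduct not reckless: the in-lieu enhancement does not apply.
Actual plus statutory damages: £65,010 + £27,300 = £92,310
Attorney fees: 30% of £92,310 = £27,693
Total before cap: £92,310 + £27,693 = £120,003
Cap at £162,050: £120,003 is within the cap, no reduction.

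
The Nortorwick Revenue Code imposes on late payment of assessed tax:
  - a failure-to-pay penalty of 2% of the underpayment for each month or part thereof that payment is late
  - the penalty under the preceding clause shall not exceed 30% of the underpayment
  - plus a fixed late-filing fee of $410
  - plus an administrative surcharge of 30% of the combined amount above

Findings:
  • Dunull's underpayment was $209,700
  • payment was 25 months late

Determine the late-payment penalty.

$82,316

Accrued rate: 2% × 25 = 50%, capped at 30% → 30%
Failure-to-pay penalty: 30% of $209,700 = $62,910
Penalty before surcharge: $62,910 + $410 = $63,320
Administrative surcharge: 30% of $63,320 = $18,996
Total penalty: $63,320 + $18,996 = $82,316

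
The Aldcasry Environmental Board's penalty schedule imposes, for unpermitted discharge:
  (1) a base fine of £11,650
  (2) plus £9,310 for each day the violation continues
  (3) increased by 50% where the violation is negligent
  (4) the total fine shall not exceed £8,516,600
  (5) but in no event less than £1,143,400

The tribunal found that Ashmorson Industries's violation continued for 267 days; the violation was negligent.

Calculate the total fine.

Per-day component: 267 × £9,310 = £2,485,770
Base plus per-day: £11,650 + £2,485,770 = £2,497,420
Enhancement: 50% of £2,497,420 = £1,248,710
Enhanced fine: £2,497,420 + £1,248,710 = £3,746,130
Cap at £8,516,600: £3,746,130 is within the cap, no reduction.
Minimum £1,143,400: £3,746,130 meets the minimum, no increase.

£3,746,130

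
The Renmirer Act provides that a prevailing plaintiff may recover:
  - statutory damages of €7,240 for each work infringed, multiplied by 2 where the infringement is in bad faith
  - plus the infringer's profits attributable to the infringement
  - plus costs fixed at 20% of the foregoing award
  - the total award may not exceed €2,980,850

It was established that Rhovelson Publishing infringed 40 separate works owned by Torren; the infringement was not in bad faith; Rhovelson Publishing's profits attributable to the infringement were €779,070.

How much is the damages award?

€1,282,404

Statutory damages: 40 × €7,240 = €289,600
Infringement not in bad faith: no ×2 enhancement.
Combined award: €289,600 + €779,070 = €1,068,670
Costs: 20% of €1,068,670 = €213,734
Award plus costs: €1,068,670 + €213,734 = €1,282,404
Cap at €2,980,850: €1,282,404 is within the cap, no reduction.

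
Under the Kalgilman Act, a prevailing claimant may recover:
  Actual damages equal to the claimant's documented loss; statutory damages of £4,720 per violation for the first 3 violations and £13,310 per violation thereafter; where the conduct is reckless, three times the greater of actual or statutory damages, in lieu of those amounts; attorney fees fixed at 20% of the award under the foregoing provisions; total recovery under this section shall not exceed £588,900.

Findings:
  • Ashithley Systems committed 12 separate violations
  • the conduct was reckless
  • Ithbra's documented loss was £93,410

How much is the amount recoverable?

Total recovery: £482,220

First 3 violations: 3 × £4,720 = £14,160
Remaining violations: (12 − 3) × £13,310 = £119,790
Statutory damages: £14,160 + £119,790 = £133,950
Greater of actual damages (£93,410) or statutory damages (£133,950): £133,950
Trebled: 3 × £133,950 = £401,850
Attorney fees: 20% of £401,850 = £80,370
Total before cap: £401,850 + £80,370 = £482,220
Cap at £588,900: £482,220 is within the cap, no reduction.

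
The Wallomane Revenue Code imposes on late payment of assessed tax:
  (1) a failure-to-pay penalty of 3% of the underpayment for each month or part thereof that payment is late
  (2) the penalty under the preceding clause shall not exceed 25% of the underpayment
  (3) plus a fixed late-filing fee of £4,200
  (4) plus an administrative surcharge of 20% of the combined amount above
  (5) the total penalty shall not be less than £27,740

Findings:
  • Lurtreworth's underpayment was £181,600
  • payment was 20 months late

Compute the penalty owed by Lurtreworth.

£59,520

Accrued rate: 3% × 20 = 60%, capped at 25% → 25%
Failure-to-pay penalty: 25% of £181,600 = £45,400
Penalty before surcharge: £45,400 + £4,200 = £49,600
Administrative surcharge: 20% of £49,600 = £9,920
Total penalty: £49,600 + £9,920 = £59,520
Minimum £27,740: £59,520 meets the minimum, no increase.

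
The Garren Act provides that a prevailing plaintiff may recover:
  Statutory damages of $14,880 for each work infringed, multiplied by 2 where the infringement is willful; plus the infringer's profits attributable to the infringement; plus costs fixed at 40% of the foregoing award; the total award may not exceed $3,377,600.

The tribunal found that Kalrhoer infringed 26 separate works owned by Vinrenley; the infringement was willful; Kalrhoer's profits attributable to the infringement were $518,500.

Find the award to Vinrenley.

Statutory damages: 26 × $14,880 = $386,880
Doubled: 2 × $386,880 = $773,760
Combined award: $773,760 + $518,500 = $1,292,260
Costs: 40% of $1,292,260 = $516,904
Award plus costs: $1,292,260 + $516,904 = $1,809,164
Cap at $3,377,600: $1,809,164 is within the cap, no reduction.

$1,809,164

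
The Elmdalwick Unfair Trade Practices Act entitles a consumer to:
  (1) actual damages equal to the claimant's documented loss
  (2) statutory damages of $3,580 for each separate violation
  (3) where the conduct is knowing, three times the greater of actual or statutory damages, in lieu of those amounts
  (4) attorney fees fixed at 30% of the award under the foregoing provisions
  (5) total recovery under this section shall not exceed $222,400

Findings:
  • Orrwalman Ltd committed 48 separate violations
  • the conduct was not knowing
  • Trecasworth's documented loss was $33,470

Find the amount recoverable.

Statutory damages: 48 × $3,580 = $171,840
Conduct not knowing: the in-lieu enhancement does not apply.
Actual plus statutory damages: $33,470 + $171,840 = $205,310
Attorney fees: 30% of $205,310 = $61,593
Total before cap: $205,310 + $61,593 = $266,903
Cap at $222,400: $266,903 exceeds the cap → $222,400

$222,400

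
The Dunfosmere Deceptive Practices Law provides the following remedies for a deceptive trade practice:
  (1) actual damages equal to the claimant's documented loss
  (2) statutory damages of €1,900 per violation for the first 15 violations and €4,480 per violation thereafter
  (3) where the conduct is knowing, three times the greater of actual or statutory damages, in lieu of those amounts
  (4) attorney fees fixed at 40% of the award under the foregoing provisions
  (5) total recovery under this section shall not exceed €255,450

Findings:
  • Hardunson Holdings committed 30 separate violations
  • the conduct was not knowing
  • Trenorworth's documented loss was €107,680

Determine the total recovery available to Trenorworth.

Total recovery: €255,450

First 15 violations: 15 × €1,900 = €28,500
Remaining violations: (30 − 15) × €4,480 = €67,200
Statutory damages: €28,500 + €67,200 = €95,700
Conduct not knowing: the in-lieu enhancement does not apply.
Actual plus statutory damages: €107,680 + €95,700 = €203,380
Attorney fees: 40% of €203,380 = €81,352
Total before cap: €203,380 + €81,352 = €284,732
Cap at €255,450: €284,732 exceeds the cap → €255,450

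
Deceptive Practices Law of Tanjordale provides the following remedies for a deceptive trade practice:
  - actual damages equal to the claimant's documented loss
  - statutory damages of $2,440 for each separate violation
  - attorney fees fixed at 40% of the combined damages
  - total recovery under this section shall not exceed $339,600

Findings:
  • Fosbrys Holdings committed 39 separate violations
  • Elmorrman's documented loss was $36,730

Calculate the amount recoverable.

Total recovery: $184,646

Statutory damages: 39 × $2,440 = $95,160
Combined damages: $36,730 + $95,160 = $131,890
Attorney fees: 40% of $131,890 = $52,756
Total before cap: $131,890 + $52,756 = $184,646
Cap at $339,600: $184,646 is within the cap, no reduction.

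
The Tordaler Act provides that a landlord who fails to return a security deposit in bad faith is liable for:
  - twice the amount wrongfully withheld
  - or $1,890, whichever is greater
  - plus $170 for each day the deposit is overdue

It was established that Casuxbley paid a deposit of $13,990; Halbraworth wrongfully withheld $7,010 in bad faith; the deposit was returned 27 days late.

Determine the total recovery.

Doubled: 2 × $7,010 = $14,020
Minimum $1,890: $14,020 meets the minimum, no increase.
Late-return penalty: 27 × $170 = $4,590
Damages plus late penalty: $14,020 + $4,590 = $18,610

Recovery: $18,610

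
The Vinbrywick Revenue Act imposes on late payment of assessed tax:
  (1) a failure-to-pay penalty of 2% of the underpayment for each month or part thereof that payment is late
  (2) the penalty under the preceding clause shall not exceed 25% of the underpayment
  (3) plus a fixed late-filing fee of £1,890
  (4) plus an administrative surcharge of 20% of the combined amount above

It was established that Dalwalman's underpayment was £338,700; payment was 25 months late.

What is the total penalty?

Penalty: £103,878

Accrued rate: 2% × 25 = 50%, capped at 25% → 25%
Failure-to-pay penalty: 25% of £338,700 = £84,675
Penalty before surcharge: £84,675 + £1,890 = £86,565
Administrative surcharge: 20% of £86,565 = £17,313
Total penalty: £86,565 + £17,313 = £103,878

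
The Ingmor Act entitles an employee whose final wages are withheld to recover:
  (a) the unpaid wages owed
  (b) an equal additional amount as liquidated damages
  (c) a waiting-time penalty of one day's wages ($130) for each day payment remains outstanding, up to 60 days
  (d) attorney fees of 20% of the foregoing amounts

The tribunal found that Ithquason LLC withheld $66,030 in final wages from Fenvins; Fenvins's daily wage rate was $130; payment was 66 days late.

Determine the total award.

Liquidated damages (equal amount): $66,030
Penalty days: min(66, 60) = 60
Waiting-time penalty: 60 × $130 = $7,800
Subtotal: $66,030 + $66,030 + $7,800 = $139,860
Attorney fees: 20% of $139,860 = $27,972
Total award: $139,860 + $27,972 = $167,832

$167,832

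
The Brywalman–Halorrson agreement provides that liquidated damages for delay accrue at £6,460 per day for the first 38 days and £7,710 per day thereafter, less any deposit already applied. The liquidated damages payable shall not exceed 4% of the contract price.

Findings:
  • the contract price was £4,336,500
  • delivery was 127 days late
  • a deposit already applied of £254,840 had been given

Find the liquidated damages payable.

First 38 days: 38 × £6,460 = £245,480
Remaining days: (127 − 38) × £7,710 = £686,190
Accrued per-day damages: £245,480 + £686,190 = £931,670
Less deposit already applied: £931,670 − £254,840 = £676,830
Cap: 4% of £4,336,500 = £173,460
Cap at £173,460: £676,830 exceeds the cap → £173,460

£173,460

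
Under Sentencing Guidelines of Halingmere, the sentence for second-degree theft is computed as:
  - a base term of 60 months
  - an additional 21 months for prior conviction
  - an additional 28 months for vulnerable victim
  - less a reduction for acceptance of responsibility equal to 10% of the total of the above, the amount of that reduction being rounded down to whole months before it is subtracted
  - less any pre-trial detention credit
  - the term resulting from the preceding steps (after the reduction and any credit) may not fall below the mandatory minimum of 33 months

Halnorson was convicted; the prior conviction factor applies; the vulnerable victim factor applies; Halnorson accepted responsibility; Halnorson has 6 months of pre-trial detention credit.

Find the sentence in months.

Prior conviction enhancement: +21 months
Vulnerable victim enhancement: +28 months
Adjusted term: 60 months + 21 months + 28 months = 109 months
Acceptance of responsibility reduction: 10% of 109 months = 10 months (rounded down)
After reduction: 109 − 10 = 99 months
Less pre-trial detention credit: 99 months − 6 months = 93 months
Minimum 33 months: 93 months meets the minimum, no increase.

93 months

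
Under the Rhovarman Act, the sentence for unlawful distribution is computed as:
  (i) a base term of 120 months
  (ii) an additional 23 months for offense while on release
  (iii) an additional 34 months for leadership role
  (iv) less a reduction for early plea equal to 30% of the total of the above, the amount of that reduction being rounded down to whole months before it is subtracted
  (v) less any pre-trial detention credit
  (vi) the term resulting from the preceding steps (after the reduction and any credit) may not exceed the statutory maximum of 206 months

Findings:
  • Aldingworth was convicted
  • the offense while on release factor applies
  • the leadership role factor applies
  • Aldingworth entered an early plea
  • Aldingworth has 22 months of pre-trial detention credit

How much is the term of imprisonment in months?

Offense while on release enhancement: +23 months
Leadership role enhancement: +34 months
Adjusted term: 120 months + 23 months + 34 months = 177 months
Early plea reduction: 30% of 177 months = 53 months (rounded down)
After reduction: 177 − 53 = 124 months
Less pre-trial detention credit: 124 months − 22 months = 102 months
Cap at 206 months: 102 months is within the cap, no reduction.

102 months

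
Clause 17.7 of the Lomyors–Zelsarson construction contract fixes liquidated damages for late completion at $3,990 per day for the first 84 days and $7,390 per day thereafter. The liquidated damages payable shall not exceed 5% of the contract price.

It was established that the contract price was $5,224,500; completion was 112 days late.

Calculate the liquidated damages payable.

$261,225

First 84 days: 84 × $3,990 = $335,160
Remaining days: (112 − 84) × $7,390 = $206,920
Accrued per-day damages: $335,160 + $206,920 = $542,080
Cap: 5% of $5,224,500 = $261,225
Cap at $261,225: $542,080 exceeds the cap → $261,225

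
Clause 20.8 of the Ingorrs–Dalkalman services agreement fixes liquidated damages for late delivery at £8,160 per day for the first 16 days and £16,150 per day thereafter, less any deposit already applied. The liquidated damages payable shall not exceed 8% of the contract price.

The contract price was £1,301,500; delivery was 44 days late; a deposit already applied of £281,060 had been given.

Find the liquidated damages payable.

First 16 days: 16 × £8,160 = £130,560
Remaining days: (44 − 16) × £16,150 = £452,200
Accrued per-day damages: £130,560 + £452,200 = £582,760
Less deposit already applied: £582,760 − £281,060 = £301,700
Cap: 8% of £1,301,500 = £104,120
Cap at £104,120: £301,700 exceeds the cap → £104,120

£104,120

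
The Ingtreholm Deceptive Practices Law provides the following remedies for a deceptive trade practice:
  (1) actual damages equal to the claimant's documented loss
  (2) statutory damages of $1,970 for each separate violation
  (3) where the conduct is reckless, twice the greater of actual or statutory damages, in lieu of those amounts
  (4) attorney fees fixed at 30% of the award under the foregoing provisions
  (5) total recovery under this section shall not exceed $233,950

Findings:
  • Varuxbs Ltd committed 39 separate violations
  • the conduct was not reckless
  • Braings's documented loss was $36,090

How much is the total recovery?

Statutory damages: 39 × $1,970 = $76,830
Conduct not reckless: the in-lieu enhancement does not apply.
Actual plus statutory damages: $36,090 + $76,830 = $112,920
Attorney fees: 30% of $112,920 = $33,876
Total before cap: $112,920 + $33,876 = $146,796
Cap at $233,950: $146,796 is within the cap, no reduction.

$146,796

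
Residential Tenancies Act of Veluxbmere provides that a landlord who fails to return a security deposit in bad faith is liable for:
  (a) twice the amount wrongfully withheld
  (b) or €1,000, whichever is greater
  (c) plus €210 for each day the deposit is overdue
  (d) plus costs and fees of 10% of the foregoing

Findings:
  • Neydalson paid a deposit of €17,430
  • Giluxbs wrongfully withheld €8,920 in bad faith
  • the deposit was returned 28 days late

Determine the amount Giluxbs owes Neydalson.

Doubled: 2 × €8,920 = €17,840
Minimum €1,000: €17,840 meets the minimum, no increase.
Late-return penalty: 28 × €210 = €5,880
Damages plus late penalty: €17,840 + €5,880 = €23,720
Costs and fees: 10% of €23,720 = €2,372
Total recovery: €23,720 + €2,372 = €26,092

€26,092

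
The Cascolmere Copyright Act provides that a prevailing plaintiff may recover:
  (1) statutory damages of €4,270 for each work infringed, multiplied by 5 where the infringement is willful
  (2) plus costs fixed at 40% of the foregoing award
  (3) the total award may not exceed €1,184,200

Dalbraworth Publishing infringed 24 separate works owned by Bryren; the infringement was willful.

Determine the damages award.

Statutory damages: 24 × €4,270 = €102,480
Multiplied by 5: 5 × €102,480 = €512,400
Costs: 40% of €512,400 = €204,960
Award plus costs: €512,400 + €204,960 = €717,360
Cap at €1,184,200: €717,360 is within the cap, no reduction.

€717,360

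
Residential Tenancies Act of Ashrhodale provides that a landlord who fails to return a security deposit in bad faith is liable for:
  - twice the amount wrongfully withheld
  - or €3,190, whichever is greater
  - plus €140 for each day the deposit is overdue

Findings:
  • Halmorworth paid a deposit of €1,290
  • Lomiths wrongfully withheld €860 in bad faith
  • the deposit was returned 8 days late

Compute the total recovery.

Recovery: €4,310

Doubled: 2 × €860 = €1,720
Minimum €3,190: €1,720 is below the minimum → €3,190
Late-return penalty: 8 × €140 = €1,120
Damages plus late penalty: €3,190 + €1,120 = €4,310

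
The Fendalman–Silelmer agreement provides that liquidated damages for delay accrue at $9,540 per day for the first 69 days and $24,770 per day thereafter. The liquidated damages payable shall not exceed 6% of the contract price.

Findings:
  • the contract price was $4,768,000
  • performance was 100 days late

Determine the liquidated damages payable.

$286,080

First 69 days: 69 × $9,540 = $658,260
Remaining days: (100 − 69) × $24,770 = $767,870
Accrued per-day damages: $658,260 + $767,870 = $1,426,130
Cap: 6% of $4,768,000 = $286,080
Cap at $286,080: $1,426,130 exceeds the cap → $286,080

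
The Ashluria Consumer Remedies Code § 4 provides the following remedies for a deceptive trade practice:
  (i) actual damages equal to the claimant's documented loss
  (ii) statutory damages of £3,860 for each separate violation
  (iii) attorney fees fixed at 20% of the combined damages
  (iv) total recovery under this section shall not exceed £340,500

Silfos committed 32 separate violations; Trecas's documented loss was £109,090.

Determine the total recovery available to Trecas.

Total recovery: £279,132

Statutory damages: 32 × £3,860 = £123,520
Combined damages: £109,090 + £123,520 = £232,610
Attorney fees: 20% of £232,610 = £46,522
Total before cap: £232,610 + £46,522 = £279,132
Cap at £340,500: £279,132 is within the cap, no reduction.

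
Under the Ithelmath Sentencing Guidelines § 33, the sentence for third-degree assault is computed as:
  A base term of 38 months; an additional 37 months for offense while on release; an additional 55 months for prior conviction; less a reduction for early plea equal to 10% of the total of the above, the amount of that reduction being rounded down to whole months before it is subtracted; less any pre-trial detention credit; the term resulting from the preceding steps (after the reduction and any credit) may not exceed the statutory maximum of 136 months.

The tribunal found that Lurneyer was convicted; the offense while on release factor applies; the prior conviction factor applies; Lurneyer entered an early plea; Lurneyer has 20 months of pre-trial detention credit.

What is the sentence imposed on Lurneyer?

Offense while on release enhancement: +37 months
Prior conviction enhancement: +55 months
Adjusted term: 38 months + 37 months + 55 months = 130 months
Early plea reduction: 10% of 130 months = 13 months (rounded down)
After reduction: 130 − 13 = 117 months
Less pre-trial detention credit: 117 months − 20 months = 97 months
Cap at 136 months: 97 months is within the cap, no reduction.

Sentence: 97 months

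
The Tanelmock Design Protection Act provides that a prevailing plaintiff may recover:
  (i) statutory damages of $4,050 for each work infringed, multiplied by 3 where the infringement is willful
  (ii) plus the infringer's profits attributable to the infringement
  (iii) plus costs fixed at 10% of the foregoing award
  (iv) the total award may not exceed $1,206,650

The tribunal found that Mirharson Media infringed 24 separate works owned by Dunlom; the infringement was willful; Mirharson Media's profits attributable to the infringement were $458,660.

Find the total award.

Statutory damages: 24 × $4,050 = $97,200
Trebled: 3 × $97,200 = $291,600
Combined award: $291,600 + $458,660 = $750,260
Costs: 10% of $750,260 = $75,026
Award plus costs: $750,260 + $75,026 = $825,286
Cap at $1,206,650: $825,286 is within the cap, no reduction.

$825,286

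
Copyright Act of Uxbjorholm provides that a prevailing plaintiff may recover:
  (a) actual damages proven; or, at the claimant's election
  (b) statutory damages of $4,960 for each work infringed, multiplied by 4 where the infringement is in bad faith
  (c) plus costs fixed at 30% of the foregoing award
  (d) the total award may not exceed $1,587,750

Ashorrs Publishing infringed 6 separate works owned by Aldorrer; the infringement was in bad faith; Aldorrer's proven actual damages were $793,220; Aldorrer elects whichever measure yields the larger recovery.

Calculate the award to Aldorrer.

Statutory damages: 6 × $4,960 = $29,760
Multiplied by 4: 4 × $29,760 = $119,040
Greater of actual damages ($793,220) or enhanced statutory damages ($119,040): $793,220
Costs: 30% of $793,220 = $237,966
Award plus costs: $793,220 + $237,966 = $1,031,186
Cap at $1,587,750: $1,031,186 is within the cap, no reduction.

$1,031,186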